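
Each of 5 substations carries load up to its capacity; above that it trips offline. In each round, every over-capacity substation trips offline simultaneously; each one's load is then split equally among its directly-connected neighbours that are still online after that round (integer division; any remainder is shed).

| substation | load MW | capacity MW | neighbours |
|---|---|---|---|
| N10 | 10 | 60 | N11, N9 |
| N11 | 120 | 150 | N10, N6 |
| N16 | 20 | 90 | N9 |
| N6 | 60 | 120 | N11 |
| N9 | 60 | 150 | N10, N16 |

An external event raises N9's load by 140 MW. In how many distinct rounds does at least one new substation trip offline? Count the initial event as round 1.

4

Round 1 — N9 at 200 > 150. N9 trips offline.
  N9 sheds 200 MW to N10, N16: 100 each.
    N10: 10+100 = 110 > 60
    N16: 20+100 = 120 > 90
Round 2 — N10, N16 trip offline.
  N10 sheds 110 MW to N11: 110 each.
    N11: 120+110 = 230 > 150
  N16 sheds 120 MW: no online neighbours, lost.
Round 3 — N11 trips offline.
  N11 sheds 230 MW to N6: 230 each.
    N6: 60+230 = 290 > 120
Round 4 — N6 trips offline.
  N6 sheds 290 MW: no online neighbours, lost.
No further trips.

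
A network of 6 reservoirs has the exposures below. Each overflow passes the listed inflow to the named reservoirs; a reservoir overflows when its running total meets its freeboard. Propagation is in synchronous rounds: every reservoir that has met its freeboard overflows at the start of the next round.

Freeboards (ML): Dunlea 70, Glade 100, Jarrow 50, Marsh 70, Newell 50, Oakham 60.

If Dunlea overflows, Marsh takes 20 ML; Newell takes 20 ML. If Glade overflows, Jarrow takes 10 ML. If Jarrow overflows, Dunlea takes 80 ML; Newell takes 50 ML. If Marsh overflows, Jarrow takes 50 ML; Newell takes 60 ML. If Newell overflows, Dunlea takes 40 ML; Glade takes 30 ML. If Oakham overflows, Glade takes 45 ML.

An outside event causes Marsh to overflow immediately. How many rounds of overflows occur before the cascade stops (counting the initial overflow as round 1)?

3

Round 1 — Marsh overflows (initial).
  Jarrow: +50 → 50 ≥ 50
  Newell: +60 → 60 ≥ 50
Round 2 — Jarrow, Newell overflow.
  Dunlea: +80+40 → 120 ≥ 70
  Glade: +30 → 30 < 100
Round 3 — Dunlea overflows.
No further overflows.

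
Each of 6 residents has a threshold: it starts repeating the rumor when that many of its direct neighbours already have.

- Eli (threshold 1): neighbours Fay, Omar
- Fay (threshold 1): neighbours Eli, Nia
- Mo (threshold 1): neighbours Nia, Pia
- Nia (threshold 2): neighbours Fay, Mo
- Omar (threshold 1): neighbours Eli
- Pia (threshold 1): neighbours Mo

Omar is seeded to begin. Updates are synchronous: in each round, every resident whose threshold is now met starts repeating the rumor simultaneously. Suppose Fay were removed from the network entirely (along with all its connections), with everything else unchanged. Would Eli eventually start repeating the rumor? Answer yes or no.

With Fay removed:
Round 1 — Omar starts repeating the rumor (initial).
Round 2 — checking thresholds:
  Eli: 1 of 1 neighbours ≥ 1, starts repeating the rumor.
Round 3 — no new spreads; cascade stops.

yes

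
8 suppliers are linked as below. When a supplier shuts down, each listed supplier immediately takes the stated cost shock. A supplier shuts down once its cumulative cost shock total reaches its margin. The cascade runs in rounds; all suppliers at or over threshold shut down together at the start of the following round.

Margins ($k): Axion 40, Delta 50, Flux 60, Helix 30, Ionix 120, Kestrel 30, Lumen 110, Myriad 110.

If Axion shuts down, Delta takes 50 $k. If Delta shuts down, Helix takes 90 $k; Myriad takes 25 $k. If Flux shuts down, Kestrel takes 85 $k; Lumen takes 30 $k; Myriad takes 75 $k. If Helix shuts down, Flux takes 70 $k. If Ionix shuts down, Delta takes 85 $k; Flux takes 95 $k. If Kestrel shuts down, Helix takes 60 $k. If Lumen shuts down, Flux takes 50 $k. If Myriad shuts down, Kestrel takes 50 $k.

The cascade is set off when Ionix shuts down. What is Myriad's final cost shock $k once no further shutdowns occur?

100

Round 1 — Ionix shuts down (initial).
  Delta: +85 → 85 ≥ 50
  Flux: +95 → 95 ≥ 60
Round 2 — Delta, Flux shut down.
  Helix: +90 → 90 ≥ 30
  Kestrel: +85 → 85 ≥ 30
  Lumen: +30 → 30 < 110
  Myriad: +25+75 → 100 < 110
Round 3 — Helix, Kestrel shut down.
No further shutdowns.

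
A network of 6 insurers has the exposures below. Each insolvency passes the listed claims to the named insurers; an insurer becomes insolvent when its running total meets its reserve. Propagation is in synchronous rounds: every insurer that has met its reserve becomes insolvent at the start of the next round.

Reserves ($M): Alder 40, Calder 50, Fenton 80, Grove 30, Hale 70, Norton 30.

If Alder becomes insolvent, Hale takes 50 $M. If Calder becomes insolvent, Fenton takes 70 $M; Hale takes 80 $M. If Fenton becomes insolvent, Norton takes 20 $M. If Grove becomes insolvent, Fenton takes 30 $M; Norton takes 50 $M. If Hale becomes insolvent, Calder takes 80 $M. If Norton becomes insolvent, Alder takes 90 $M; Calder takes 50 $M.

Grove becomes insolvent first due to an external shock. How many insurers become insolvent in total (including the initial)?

6

Round 1 — Grove becomes insolvent (initial).
  Fenton: +30 → 30 < 80
  Norton: +50 → 50 ≥ 30
Round 2 — Norton becomes insolvent.
  Alder: +90 → 90 ≥ 40
  Calder: +50 → 50 ≥ 50
Round 3 — Alder, Calder become insolvent.
  Fenton: +70 → 100 ≥ 80
  Hale: +50+80 → 130 ≥ 70
Round 4 — Fenton, Hale become insolvent.
No further insolvencies.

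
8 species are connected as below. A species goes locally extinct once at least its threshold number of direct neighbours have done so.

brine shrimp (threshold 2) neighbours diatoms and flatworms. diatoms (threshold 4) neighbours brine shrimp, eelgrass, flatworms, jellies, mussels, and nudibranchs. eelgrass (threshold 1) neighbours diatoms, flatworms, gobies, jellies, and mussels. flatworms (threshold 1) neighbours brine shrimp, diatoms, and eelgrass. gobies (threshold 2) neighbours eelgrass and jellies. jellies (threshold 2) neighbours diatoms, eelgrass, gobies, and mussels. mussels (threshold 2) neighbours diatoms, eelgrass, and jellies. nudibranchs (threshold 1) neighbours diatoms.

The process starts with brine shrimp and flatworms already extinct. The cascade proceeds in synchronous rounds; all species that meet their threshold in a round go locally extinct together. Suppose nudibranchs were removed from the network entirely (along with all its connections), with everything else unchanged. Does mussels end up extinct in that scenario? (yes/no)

With nudibranchs removed:
Round 1 — brine shrimp, flatworms go locally extinct (initial).
Round 2 — checking thresholds:
  diatoms: 2 of 5 neighbours < 4, not yet.
  eelgrass: 1 of 5 neighbours ≥ 1, goes locally extinct.
Round 3 — no new extinctions; cascade stops.

no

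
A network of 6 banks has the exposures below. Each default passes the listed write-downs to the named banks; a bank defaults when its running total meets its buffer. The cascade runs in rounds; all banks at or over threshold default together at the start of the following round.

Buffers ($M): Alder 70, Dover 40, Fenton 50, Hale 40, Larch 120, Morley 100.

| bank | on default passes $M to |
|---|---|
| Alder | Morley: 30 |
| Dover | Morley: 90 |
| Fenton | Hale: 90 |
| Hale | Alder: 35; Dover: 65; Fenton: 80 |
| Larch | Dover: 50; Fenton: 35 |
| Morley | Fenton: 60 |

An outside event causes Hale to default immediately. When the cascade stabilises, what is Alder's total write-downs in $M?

Round 1 — Hale defaults (initial).
  Alder: +35 → 35 < 70
  Dover: +65 → 65 ≥ 40
  Fenton: +80 → 80 ≥ 50
Round 2 — Dover, Fenton default.
  Morley: +90 → 90 < 100
No further defaults.

35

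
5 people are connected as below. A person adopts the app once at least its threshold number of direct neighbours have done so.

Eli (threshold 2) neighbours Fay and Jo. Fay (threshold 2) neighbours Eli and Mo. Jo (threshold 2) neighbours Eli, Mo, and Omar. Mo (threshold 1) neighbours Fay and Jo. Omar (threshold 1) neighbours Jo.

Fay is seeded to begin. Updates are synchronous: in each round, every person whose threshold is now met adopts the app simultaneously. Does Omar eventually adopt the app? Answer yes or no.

Round 1 — Fay adopts the app (initial).
Round 2 — checking thresholds:
  Eli: 1 of 2 neighbours < 2, holds.
  Mo: 1 of 2 neighbours ≥ 1, adopts the app.
Round 3 — no new adoptions; cascade stops.

no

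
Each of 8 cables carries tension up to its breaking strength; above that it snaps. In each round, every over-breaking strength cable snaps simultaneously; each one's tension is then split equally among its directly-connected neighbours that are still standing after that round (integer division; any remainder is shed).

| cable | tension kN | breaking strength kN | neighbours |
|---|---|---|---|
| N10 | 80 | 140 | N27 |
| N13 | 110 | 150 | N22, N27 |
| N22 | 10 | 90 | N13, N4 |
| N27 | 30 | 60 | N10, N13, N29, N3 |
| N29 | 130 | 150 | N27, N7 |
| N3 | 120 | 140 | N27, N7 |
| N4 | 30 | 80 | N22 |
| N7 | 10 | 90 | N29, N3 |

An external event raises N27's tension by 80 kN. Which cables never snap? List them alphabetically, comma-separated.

Round 1 — N27 at 110 > 60. N27 snaps.
  N27 sheds 110 kN to N10, N13, N29, N3: 27 each (2 lost).
    N10: 80+27 = 107 ≤ 140
    N13: 110+27 = 137 ≤ 150
    N29: 130+27 = 157 > 150
    N3: 120+27 = 147 > 140
Round 2 — N29, N3 snap.
  N29 sheds 157 kN to N7: 157 each.
    N7: 10+157 = 167 > 90
  N3 sheds 147 kN to N7: 147 each.
    N7: 167+147 = 314 > 90
Round 3 — N7 snaps.
  N7 sheds 314 kN: no online neighbours, lost.
No further breaks.

N10, N13, N22, N4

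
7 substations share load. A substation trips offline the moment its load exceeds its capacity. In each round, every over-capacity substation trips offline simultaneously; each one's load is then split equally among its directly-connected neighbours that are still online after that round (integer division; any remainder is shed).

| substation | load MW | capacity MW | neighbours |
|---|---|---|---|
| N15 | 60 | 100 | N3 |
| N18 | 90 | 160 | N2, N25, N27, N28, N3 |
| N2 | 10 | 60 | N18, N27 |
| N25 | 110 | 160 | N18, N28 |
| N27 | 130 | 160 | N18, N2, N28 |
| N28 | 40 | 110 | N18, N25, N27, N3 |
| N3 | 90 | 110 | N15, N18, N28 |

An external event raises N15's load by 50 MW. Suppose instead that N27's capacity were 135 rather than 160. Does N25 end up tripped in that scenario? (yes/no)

yes

With N27's capacity at 135:
Round 1 — N15 at 110 > 100. N15 trips offline.
  N15 sheds 110 MW to N3: 110 each.
    N3: 90+110 = 200 > 110
Round 2 — N3 trips offline.
  N3 sheds 200 MW to N18, N28: 100 each.
    N18: 90+100 = 190 > 160
    N28: 40+100 = 140 > 110
Round 3 — N18, N28 trip offline.
  N18 sheds 190 MW to N2, N25, N27: 63 each (1 lost).
    N2: 10+63 = 73 > 60
    N25: 110+63 = 173 > 160
    N27: 130+63 = 193 > 135
  N28 sheds 140 MW to N25, N27: 70 each.
    N25: 173+70 = 243 > 160
    N27: 193+70 = 263 > 135
Round 4 — N2, N25, N27 trip offline.
  N2 sheds 73 MW: no online neighbours, lost.
  N25 sheds 243 MW: no online neighbours, lost.
  N27 sheds 263 MW: no online neighbours, lost.
No further trips.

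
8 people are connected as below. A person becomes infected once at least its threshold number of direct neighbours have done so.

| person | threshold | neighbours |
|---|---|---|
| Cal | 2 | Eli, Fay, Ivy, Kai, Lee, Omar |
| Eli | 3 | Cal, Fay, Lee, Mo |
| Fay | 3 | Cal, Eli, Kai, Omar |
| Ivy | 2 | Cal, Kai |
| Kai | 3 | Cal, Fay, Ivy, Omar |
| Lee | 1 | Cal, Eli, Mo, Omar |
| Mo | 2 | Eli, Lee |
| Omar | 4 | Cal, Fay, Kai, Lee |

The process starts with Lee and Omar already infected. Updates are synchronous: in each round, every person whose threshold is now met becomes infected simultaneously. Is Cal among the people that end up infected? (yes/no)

yes

Round 1 — Lee, Omar become infected (initial).
Round 2 — checking thresholds:
  Cal: 2 of 6 neighbours ≥ 2, becomes infected.
  Eli: 1 of 4 neighbours < 3, not yet.
  Fay: 1 of 4 neighbours < 3, not yet.
  Kai: 1 of 4 neighbours < 3, not yet.
  Mo: 1 of 2 neighbours < 2, not yet.
Round 3 — no new infections; cascade stops.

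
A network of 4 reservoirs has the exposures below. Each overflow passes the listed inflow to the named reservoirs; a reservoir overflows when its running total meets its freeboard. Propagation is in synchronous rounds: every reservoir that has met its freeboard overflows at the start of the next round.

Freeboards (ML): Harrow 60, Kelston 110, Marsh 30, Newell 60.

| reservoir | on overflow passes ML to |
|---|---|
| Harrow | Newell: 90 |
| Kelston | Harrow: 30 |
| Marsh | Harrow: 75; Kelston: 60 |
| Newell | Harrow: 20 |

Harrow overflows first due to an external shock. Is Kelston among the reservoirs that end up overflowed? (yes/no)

no

Round 1 — Harrow overflows (initial).
  Newell: +90 → 90 ≥ 60
Round 2 — Newell overflows.
No further overflows.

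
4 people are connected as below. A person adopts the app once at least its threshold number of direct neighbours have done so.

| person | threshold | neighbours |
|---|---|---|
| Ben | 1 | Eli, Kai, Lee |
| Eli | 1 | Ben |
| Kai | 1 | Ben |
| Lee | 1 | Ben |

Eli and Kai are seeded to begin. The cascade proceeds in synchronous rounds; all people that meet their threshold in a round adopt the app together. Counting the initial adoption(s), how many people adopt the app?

Round 1 — Eli, Kai adopt the app (initial).
Round 2 — checking thresholds:
  Ben: 2 of 3 neighbours ≥ 1, adopts the app.
Round 3 — checking thresholds:
  Lee: 1 of 1 neighbours ≥ 1, adopts the app.
Round 4 — no new adoptions; cascade stops.

4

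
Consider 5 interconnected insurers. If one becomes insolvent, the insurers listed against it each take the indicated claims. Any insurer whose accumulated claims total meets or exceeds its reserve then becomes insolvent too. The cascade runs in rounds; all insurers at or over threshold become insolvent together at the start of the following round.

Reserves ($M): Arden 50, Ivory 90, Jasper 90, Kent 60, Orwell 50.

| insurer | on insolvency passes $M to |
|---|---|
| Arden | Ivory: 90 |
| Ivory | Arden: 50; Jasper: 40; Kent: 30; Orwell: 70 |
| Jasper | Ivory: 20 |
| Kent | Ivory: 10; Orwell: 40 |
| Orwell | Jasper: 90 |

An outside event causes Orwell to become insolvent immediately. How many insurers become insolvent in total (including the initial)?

2

Round 1 — Orwell becomes insolvent (initial).
  Jasper: +90 → 90 ≥ 90
Round 2 — Jasper becomes insolvent.
  Ivory: +20 → 20 < 90
No further insolvencies.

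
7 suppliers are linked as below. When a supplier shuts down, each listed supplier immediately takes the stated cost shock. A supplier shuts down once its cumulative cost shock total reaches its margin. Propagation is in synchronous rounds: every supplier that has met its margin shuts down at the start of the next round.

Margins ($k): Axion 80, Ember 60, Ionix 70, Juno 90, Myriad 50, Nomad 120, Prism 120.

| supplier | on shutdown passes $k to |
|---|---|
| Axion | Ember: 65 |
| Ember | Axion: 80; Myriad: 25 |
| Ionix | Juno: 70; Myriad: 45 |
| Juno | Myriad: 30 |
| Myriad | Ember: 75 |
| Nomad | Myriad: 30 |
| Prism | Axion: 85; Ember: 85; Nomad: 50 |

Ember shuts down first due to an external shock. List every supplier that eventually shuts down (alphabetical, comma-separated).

Axion, Ember

Round 1 — Ember shuts down (initial).
  Axion: +80 → 80 ≥ 80
  Myriad: +25 → 25 < 50
Round 2 — Axion shuts down.
No further shutdowns.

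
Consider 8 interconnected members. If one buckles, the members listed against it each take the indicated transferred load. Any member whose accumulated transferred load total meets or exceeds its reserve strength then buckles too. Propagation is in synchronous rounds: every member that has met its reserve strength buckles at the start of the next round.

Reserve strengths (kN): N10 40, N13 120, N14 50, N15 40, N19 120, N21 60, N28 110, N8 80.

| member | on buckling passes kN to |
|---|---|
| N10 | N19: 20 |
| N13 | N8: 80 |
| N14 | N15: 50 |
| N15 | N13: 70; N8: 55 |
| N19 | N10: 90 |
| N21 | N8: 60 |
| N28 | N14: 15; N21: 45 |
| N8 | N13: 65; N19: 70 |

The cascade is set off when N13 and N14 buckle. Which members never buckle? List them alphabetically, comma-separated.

Round 1 — N13, N14 buckle (initial).
  N15: +50 → 50 ≥ 40
  N8: +80 → 80 ≥ 80
Round 2 — N15, N8 buckle.
  N19: +70 → 70 < 120
No further bucklings.

N10, N19, N21, N28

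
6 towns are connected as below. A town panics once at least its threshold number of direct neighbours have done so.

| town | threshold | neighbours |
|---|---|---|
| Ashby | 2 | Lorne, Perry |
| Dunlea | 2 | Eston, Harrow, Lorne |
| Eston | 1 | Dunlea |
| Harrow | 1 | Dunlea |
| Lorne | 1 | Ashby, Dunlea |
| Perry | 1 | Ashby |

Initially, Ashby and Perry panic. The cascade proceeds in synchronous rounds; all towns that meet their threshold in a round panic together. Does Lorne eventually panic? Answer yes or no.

Round 1 — Ashby, Perry panic (initial).
Round 2 — checking thresholds:
  Lorne: 1 of 2 neighbours ≥ 1, panics.
Round 3 — no new panics; cascade stops.

yes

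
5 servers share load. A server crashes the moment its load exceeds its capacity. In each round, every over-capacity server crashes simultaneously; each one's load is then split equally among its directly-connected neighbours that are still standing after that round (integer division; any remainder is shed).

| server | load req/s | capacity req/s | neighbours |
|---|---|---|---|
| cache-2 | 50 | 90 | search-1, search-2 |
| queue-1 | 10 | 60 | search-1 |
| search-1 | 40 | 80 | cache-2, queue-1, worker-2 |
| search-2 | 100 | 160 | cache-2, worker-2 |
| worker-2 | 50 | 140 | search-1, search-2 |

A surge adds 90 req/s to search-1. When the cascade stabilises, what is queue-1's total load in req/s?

Round 1 — search-1 at 130 > 80. search-1 crashes.
  search-1 sheds 130 req/s to cache-2, queue-1, worker-2: 43 each (1 lost).
    cache-2: 50+43 = 93 > 90
    queue-1: 10+43 = 53 ≤ 60
    worker-2: 50+43 = 93 ≤ 140
Round 2 — cache-2 crashes.
  cache-2 sheds 93 req/s to search-2: 93 each.
    search-2: 100+93 = 193 > 160
Round 3 — search-2 crashes.
  search-2 sheds 193 req/s to worker-2: 193 each.
    worker-2: 93+193 = 286 > 140
Round 4 — worker-2 crashes.
  worker-2 sheds 286 req/s: no online neighbours, lost.
No further crashes.

53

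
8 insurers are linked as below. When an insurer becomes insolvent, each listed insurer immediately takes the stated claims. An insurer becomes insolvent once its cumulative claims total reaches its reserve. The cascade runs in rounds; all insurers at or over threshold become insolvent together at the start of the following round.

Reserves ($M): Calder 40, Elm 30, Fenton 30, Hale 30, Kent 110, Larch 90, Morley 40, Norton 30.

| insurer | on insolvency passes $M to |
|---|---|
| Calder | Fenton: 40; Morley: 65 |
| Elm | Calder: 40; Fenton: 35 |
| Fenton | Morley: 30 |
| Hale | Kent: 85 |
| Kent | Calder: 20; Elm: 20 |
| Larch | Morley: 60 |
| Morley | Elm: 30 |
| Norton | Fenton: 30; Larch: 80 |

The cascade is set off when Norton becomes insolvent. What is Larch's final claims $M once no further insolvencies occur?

80

Round 1 — Norton becomes insolvent (initial).
  Fenton: +30 → 30 ≥ 30
  Larch: +80 → 80 < 90
Round 2 — Fenton becomes insolvent.
  Morley: +30 → 30 < 40
No further insolvencies.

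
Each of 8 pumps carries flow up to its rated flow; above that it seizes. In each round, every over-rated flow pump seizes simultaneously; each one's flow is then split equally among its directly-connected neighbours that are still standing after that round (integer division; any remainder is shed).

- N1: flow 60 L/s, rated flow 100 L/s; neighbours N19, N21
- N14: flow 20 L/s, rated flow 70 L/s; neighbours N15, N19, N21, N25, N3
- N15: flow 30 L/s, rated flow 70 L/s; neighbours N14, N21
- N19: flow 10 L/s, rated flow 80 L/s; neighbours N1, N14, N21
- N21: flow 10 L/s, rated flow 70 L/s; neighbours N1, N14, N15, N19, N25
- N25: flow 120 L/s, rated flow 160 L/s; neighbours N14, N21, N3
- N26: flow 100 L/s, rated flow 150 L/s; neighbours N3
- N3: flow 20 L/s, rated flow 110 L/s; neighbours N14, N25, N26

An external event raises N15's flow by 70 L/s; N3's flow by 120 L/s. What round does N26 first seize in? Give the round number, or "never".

Round 1 — N15 at 100 > 70; N3 at 140 > 110. N15, N3 seize.
  N15 sheds 100 L/s to N14, N21: 50 each.
    N14: 20+50 = 70 ≤ 70
    N21: 10+50 = 60 ≤ 70
  N3 sheds 140 L/s to N14, N25, N26: 46 each (2 lost).
    N14: 70+46 = 116 > 70
    N25: 120+46 = 166 > 160
    N26: 100+46 = 146 ≤ 150
Round 2 — N14, N25 seize.
  N14 sheds 116 L/s to N19, N21: 58 each.
    N19: 10+58 = 68 ≤ 80
    N21: 60+58 = 118 > 70
  N25 sheds 166 L/s to N21: 166 each.
    N21: 118+166 = 284 > 70
Round 3 — N21 seizes.
  N21 sheds 284 L/s to N1, N19: 142 each.
    N1: 60+142 = 202 > 100
    N19: 68+142 = 210 > 80
Round 4 — N1, N19 seize.
  N1 sheds 202 L/s: no online neighbours, lost.
  N19 sheds 210 L/s: no online neighbours, lost.
No further seizures.

never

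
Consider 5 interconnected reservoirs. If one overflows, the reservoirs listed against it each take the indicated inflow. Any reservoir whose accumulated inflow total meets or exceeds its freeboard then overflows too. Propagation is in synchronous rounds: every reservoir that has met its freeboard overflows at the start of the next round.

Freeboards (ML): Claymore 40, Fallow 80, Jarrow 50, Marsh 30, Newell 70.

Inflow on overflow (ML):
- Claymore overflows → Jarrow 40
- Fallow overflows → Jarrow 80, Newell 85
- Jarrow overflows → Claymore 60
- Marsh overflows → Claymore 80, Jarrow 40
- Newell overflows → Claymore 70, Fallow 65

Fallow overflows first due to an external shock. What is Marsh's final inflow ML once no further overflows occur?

0

Round 1 — Fallow overflows (initial).
  Jarrow: +80 → 80 ≥ 50
  Newell: +85 → 85 ≥ 70
Round 2 — Jarrow, Newell overflow.
  Claymore: +60+70 → 130 ≥ 40
Round 3 — Claymore overflows.
No further overflows.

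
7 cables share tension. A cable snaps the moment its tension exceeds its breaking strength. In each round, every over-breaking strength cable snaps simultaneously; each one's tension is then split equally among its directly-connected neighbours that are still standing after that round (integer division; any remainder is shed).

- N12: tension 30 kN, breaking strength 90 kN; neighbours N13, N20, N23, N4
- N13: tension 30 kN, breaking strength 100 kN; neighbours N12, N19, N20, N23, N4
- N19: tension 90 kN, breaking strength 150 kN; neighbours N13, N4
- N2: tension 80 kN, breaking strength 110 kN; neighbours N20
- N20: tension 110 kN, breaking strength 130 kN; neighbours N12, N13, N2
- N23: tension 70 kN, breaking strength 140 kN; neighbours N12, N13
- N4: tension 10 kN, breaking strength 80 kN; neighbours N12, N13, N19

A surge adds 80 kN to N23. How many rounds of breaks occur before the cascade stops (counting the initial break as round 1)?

4

Round 1 — N23 at 150 > 140. N23 snaps.
  N23 sheds 150 kN to N12, N13: 75 each.
    N12: 30+75 = 105 > 90
    N13: 30+75 = 105 > 100
Round 2 — N12, N13 snap.
  N12 sheds 105 kN to N20, N4: 52 each (1 lost).
    N20: 110+52 = 162 > 130
    N4: 10+52 = 62 ≤ 80
  N13 sheds 105 kN to N19, N20, N4: 35 each.
    N19: 90+35 = 125 ≤ 150
    N20: 162+35 = 197 > 130
    N4: 62+35 = 97 > 80
Round 3 — N20, N4 snap.
  N20 sheds 197 kN to N2: 197 each.
    N2: 80+197 = 277 > 110
  N4 sheds 97 kN to N19: 97 each.
    N19: 125+97 = 222 > 150
Round 4 — N19, N2 snap.
  N19 sheds 222 kN: no online neighbours, lost.
  N2 sheds 277 kN: no online neighbours, lost.
No further breaks.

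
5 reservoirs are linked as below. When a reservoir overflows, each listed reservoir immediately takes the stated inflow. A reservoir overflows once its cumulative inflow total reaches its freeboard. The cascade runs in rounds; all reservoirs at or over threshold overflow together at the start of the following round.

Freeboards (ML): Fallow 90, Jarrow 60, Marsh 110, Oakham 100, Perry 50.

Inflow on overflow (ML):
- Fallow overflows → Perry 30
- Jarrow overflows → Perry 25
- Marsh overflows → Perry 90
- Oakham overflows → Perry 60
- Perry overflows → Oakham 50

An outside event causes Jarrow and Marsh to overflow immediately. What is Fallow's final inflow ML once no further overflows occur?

0

Round 1 — Jarrow, Marsh overflow (initial).
  Perry: +25+90 → 115 ≥ 50
Round 2 — Perry overflows.
  Oakham: +50 → 50 < 100
No further overflows.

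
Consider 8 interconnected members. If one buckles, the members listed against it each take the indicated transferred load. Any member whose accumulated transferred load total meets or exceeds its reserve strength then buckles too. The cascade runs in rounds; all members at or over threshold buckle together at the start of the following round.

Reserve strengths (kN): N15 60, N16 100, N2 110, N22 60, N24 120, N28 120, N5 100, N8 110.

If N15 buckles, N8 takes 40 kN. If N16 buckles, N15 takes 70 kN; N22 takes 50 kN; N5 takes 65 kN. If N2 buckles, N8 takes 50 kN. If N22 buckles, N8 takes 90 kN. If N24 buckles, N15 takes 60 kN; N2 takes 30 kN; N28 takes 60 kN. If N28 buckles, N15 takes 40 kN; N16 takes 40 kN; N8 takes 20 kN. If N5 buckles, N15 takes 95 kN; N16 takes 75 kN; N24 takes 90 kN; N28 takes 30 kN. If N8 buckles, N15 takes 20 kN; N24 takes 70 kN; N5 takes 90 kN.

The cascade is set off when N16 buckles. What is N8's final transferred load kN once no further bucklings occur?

Round 1 — N16 buckles (initial).
  N15: +70 → 70 ≥ 60
  N22: +50 → 50 < 60
  N5: +65 → 65 < 100
Round 2 — N15 buckles.
  N8: +40 → 40 < 110
No further bucklings.

40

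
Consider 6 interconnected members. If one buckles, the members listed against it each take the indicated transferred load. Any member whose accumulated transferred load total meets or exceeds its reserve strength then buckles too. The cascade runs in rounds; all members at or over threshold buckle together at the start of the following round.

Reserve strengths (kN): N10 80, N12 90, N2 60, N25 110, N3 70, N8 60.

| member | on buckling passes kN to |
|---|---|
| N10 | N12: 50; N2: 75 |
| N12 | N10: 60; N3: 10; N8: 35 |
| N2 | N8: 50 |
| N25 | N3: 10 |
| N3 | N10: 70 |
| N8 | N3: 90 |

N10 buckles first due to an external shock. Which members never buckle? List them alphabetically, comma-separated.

Round 1 — N10 buckles (initial).
  N12: +50 → 50 < 90
  N2: +75 → 75 ≥ 60
Round 2 — N2 buckles.
  N8: +50 → 50 < 60
No further bucklings.

N12, N25, N3, N8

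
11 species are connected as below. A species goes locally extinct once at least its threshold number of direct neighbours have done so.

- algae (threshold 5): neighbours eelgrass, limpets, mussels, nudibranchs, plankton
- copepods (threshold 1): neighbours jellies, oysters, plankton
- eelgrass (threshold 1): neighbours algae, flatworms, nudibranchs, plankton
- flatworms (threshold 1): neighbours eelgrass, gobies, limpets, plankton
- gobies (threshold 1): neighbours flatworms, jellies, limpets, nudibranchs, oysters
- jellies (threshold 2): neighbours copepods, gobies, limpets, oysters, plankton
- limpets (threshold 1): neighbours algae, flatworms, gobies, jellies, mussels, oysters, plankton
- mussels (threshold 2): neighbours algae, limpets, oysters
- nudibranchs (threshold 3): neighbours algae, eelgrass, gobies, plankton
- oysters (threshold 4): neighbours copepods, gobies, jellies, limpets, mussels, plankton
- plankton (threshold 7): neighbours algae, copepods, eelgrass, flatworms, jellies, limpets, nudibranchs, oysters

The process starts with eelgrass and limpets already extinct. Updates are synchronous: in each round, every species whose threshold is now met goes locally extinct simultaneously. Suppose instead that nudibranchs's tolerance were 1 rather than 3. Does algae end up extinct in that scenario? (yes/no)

With nudibranchs's tolerance at 1:
Round 1 — eelgrass, limpets go locally extinct (initial).
Round 2 — checking thresholds:
  algae: 2 of 5 neighbours < 5, holds.
  flatworms: 2 of 4 neighbours ≥ 1, goes locally extinct.
  gobies: 1 of 5 neighbours ≥ 1, goes locally extinct.
  jellies: 1 of 5 neighbours < 2, holds.
  mussels: 1 of 3 neighbours < 2, holds.
  nudibranchs: 1 of 4 neighbours ≥ 1, goes locally extinct.
  oysters: 1 of 6 neighbours < 4, holds.
  plankton: 2 of 8 neighbours < 7, holds.
Round 3 — checking thresholds:
  algae: 3 of 5 neighbours < 5, holds.
  jellies: 2 of 5 neighbours ≥ 2, goes locally extinct.
  mussels: 1 of 3 neighbours < 2, holds.
  oysters: 2 of 6 neighbours < 4, holds.
  plankton: 4 of 8 neighbours < 7, holds.
Round 4 — checking thresholds:
  algae: 3 of 5 neighbours < 5, holds.
  copepods: 1 of 3 neighbours ≥ 1, goes locally extinct.
  mussels: 1 of 3 neighbours < 2, holds.
  oysters: 3 of 6 neighbours < 4, holds.
  plankton: 5 of 8 neighbours < 7, holds.
Round 5 — checking thresholds:
  algae: 3 of 5 neighbours < 5, holds.
  mussels: 1 of 3 neighbours < 2, holds.
  oysters: 4 of 6 neighbours ≥ 4, goes locally extinct.
  plankton: 6 of 8 neighbours < 7, holds.
Round 6 — checking thresholds:
  algae: 3 of 5 neighbours < 5, holds.
  mussels: 2 of 3 neighbours ≥ 2, goes locally extinct.
  plankton: 7 of 8 neighbours ≥ 7, goes locally extinct.
Round 7 — checking thresholds:
  algae: 5 of 5 neighbours ≥ 5, goes locally extinct.
Round 8 — no new extinctions; cascade stops.

yes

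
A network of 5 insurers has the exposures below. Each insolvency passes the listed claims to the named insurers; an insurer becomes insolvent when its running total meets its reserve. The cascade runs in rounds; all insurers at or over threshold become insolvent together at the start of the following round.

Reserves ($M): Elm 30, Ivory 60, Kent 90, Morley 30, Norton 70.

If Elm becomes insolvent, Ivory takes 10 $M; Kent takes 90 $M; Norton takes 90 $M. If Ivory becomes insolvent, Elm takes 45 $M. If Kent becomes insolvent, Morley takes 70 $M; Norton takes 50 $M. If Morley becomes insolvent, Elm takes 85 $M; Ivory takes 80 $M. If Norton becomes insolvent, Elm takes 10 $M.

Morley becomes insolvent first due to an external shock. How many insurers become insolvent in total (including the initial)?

5

Round 1 — Morley becomes insolvent (initial).
  Elm: +85 → 85 ≥ 30
  Ivory: +80 → 80 ≥ 60
Round 2 — Elm, Ivory become insolvent.
  Kent: +90 → 90 ≥ 90
  Norton: +90 → 90 ≥ 70
Round 3 — Kent, Norton become insolvent.
No further insolvencies.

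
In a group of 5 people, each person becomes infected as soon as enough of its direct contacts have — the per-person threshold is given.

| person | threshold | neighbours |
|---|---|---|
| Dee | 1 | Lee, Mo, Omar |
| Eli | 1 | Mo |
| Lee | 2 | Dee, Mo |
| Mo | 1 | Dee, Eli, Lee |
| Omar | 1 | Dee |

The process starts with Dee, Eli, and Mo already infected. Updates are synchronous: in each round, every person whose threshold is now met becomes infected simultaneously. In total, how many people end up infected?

Round 1 — Dee, Eli, Mo become infected (initial).
Round 2 — checking thresholds:
  Lee: 2 of 2 neighbours ≥ 2, becomes infected.
  Omar: 1 of 1 neighbours ≥ 1, becomes infected.
Round 3 — no new infections; cascade stops.

5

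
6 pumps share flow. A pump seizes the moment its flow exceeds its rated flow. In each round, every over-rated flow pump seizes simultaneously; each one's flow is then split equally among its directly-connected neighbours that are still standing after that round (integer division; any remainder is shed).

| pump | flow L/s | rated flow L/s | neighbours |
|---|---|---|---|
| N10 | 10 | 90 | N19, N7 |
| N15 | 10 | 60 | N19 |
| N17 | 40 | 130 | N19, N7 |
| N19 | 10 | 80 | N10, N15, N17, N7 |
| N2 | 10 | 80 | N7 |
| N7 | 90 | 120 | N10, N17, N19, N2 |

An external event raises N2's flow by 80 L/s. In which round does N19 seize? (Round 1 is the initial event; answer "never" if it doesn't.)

never

Round 1 — N2 at 90 > 80. N2 seizes.
  N2 sheds 90 L/s to N7: 90 each.
    N7: 90+90 = 180 > 120
Round 2 — N7 seizes.
  N7 sheds 180 L/s to N10, N17, N19: 60 each.
    N10: 10+60 = 70 ≤ 90
    N17: 40+60 = 100 ≤ 130
    N19: 10+60 = 70 ≤ 80
No further seizures.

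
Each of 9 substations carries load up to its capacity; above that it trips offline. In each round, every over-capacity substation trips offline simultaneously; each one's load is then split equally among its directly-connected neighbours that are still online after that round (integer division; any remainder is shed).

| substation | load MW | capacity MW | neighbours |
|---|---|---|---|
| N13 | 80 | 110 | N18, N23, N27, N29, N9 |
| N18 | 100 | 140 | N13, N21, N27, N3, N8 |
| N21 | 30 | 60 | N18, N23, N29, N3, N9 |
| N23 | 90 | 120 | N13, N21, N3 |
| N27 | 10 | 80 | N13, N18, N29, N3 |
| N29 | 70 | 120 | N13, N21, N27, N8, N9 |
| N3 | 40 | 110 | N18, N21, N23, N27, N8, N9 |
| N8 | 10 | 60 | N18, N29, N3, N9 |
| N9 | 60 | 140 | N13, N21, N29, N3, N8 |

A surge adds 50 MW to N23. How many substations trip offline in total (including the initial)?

9

Round 1 — N23 at 140 > 120. N23 trips offline.
  N23 sheds 140 MW to N13, N21, N3: 46 each (2 lost).
    N13: 80+46 = 126 > 110
    N21: 30+46 = 76 > 60
    N3: 40+46 = 86 ≤ 110
Round 2 — N13, N21 trip offline.
  N13 sheds 126 MW to N18, N27, N29, N9: 31 each (2 lost).
    N18: 100+31 = 131 ≤ 140
    N27: 10+31 = 41 ≤ 80
    N29: 70+31 = 101 ≤ 120
    N9: 60+31 = 91 ≤ 140
  N21 sheds 76 MW to N18, N29, N3, N9: 19 each.
    N18: 131+19 = 150 > 140
    N29: 101+19 = 120 ≤ 120
    N3: 86+19 = 105 ≤ 110
    N9: 91+19 = 110 ≤ 140
Round 3 — N18 trips offline.
  N18 sheds 150 MW to N27, N3, N8: 50 each.
    N27: 41+50 = 91 > 80
    N3: 105+50 = 155 > 110
    N8: 10+50 = 60 ≤ 60
Round 4 — N27, N3 trip offline.
  N27 sheds 91 MW to N29: 91 each.
    N29: 120+91 = 211 > 120
  N3 sheds 155 MW to N8, N9: 77 each (1 lost).
    N8: 60+77 = 137 > 60
    N9: 110+77 = 187 > 140
Round 5 — N29, N8, N9 trip offline.
  N29 sheds 211 MW: no online neighbours, lost.
  N8 sheds 137 MW: no online neighbours, lost.
  N9 sheds 187 MW: no online neighbours, lost.
No further trips.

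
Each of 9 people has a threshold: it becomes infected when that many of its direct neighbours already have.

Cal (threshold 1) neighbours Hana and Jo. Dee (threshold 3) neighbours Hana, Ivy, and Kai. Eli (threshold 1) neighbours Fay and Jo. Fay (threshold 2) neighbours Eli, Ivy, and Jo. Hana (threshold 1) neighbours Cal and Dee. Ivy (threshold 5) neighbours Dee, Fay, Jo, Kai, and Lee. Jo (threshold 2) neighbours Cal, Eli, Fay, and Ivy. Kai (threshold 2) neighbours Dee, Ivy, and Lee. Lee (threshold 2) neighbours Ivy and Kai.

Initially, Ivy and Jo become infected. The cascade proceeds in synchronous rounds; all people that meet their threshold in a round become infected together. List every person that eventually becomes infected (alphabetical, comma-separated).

Cal, Eli, Fay, Hana, Ivy, Jo

Round 1 — Ivy, Jo become infected (initial).
Round 2 — checking thresholds:
  Cal: 1 of 2 neighbours ≥ 1, becomes infected.
  Dee: 1 of 3 neighbours < 3, not yet.
  Eli: 1 of 2 neighbours ≥ 1, becomes infected.
  Fay: 2 of 3 neighbours ≥ 2, becomes infected.
  Kai: 1 of 3 neighbours < 2, not yet.
  Lee: 1 of 2 neighbours < 2, not yet.
Round 3 — checking thresholds:
  Dee: 1 of 3 neighbours < 3, not yet.
  Hana: 1 of 2 neighbours ≥ 1, becomes infected.
  Kai: 1 of 3 neighbours < 2, not yet.
  Lee: 1 of 2 neighbours < 2, not yet.
Round 4 — no new infections; cascade stops.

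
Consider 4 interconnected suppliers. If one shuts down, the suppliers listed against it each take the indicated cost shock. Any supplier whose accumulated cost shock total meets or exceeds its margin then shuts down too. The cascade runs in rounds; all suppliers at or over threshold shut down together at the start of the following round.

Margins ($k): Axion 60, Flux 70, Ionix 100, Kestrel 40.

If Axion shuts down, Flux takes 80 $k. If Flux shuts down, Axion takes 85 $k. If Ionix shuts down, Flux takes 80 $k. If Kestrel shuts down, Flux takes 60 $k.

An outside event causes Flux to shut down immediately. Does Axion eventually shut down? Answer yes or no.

Round 1 — Flux shuts down (initial).
  Axion: +85 → 85 ≥ 60
Round 2 — Axion shuts down.
No further shutdowns.

yes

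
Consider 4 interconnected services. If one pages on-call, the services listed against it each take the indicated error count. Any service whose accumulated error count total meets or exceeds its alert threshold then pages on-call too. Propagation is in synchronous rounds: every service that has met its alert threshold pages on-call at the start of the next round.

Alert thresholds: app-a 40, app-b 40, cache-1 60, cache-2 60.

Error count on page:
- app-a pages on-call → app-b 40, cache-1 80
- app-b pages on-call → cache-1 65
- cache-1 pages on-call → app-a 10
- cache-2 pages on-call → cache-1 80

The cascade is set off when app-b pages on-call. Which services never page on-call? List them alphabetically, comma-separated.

Round 1 — app-b pages on-call (initial).
  cache-1: +65 → 65 ≥ 60
Round 2 — cache-1 pages on-call.
  app-a: +10 → 10 < 40
No further pages.

app-a, cache-2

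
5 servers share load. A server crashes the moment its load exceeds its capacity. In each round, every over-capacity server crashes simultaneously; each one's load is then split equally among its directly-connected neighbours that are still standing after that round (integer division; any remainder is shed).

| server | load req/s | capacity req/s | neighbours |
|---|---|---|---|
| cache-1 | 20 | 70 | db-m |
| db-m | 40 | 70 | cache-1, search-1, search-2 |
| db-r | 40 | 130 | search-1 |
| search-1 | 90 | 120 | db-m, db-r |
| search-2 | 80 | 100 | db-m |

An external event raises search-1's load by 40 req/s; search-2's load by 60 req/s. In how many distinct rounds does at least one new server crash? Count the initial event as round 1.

3

Round 1 — search-1 at 130 > 120; search-2 at 140 > 100. search-1, search-2 crash.
  search-1 sheds 130 req/s to db-m, db-r: 65 each.
    db-m: 40+65 = 105 > 70
    db-r: 40+65 = 105 ≤ 130
  search-2 sheds 140 req/s to db-m: 140 each.
    db-m: 105+140 = 245 > 70
Round 2 — db-m crashes.
  db-m sheds 245 req/s to cache-1: 245 each.
    cache-1: 20+245 = 265 > 70
Round 3 — cache-1 crashes.
  cache-1 sheds 265 req/s: no online neighbours, lost.
No further crashes.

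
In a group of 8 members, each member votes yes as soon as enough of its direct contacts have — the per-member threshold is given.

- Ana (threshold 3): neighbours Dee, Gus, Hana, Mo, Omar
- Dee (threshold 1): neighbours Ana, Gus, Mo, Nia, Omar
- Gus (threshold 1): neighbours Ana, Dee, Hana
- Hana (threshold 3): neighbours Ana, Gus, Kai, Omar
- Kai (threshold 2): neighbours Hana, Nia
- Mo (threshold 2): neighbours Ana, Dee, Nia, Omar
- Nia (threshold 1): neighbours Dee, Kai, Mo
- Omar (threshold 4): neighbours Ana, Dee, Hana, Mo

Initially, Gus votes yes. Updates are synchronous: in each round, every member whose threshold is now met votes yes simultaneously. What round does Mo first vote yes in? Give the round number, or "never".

4

Round 1 — Gus votes yes (initial).
Round 2 — checking thresholds:
  Ana: 1 of 5 neighbours < 3, not yet.
  Dee: 1 of 5 neighbours ≥ 1, votes yes.
  Hana: 1 of 4 neighbours < 3, not yet.
Round 3 — checking thresholds:
  Ana: 2 of 5 neighbours < 3, not yet.
  Hana: 1 of 4 neighbours < 3, not yet.
  Mo: 1 of 4 neighbours < 2, not yet.
  Nia: 1 of 3 neighbours ≥ 1, votes yes.
  Omar: 1 of 4 neighbours < 4, not yet.
Round 4 — checking thresholds:
  Ana: 2 of 5 neighbours < 3, not yet.
  Hana: 1 of 4 neighbours < 3, not yet.
  Kai: 1 of 2 neighbours < 2, not yet.
  Mo: 2 of 4 neighbours ≥ 2, votes yes.
  Omar: 1 of 4 neighbours < 4, not yet.
Round 5 — checking thresholds:
  Ana: 3 of 5 neighbours ≥ 3, votes yes.
  Hana: 1 of 4 neighbours < 3, not yet.
  Kai: 1 of 2 neighbours < 2, not yet.
  Omar: 2 of 4 neighbours < 4, not yet.
Round 6 — no new yes votes; cascade stops.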